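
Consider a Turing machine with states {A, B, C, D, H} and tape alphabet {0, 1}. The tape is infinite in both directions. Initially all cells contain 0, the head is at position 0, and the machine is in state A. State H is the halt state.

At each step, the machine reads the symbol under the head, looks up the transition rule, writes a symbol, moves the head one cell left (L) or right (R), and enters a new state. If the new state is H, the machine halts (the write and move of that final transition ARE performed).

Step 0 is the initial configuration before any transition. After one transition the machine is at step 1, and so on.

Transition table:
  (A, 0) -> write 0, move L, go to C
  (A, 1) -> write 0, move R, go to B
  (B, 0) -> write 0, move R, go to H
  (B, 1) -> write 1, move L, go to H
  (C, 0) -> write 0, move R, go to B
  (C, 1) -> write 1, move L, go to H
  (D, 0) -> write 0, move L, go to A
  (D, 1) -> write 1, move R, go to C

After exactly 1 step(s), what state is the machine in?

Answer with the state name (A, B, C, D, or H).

Answer: C

Derivation:
Step 1: in state A at pos 0, read 0 -> (A,0)->write 0,move L,goto C. Now: state=C, head=-1, tape[-2..1]=0000 (head:  ^)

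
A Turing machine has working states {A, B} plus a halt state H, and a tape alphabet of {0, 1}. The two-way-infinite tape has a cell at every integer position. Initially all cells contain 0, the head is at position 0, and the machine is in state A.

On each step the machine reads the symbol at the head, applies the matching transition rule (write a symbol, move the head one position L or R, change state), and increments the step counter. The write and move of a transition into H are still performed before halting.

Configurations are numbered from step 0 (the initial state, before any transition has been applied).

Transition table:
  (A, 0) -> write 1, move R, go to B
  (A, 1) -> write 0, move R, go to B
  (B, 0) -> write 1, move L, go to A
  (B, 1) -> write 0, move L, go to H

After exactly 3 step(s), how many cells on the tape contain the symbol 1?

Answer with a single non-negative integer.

Answer: 1

Derivation:
Step 1: in state A at pos 0, read 0 -> (A,0)->write 1,move R,goto B. Now: state=B, head=1, tape[-1..2]=0100 (head:   ^)
Step 2: in state B at pos 1, read 0 -> (B,0)->write 1,move L,goto A. Now: state=A, head=0, tape[-1..2]=0110 (head:  ^)
Step 3: in state A at pos 0, read 1 -> (A,1)->write 0,move R,goto B. Now: state=B, head=1, tape[-1..2]=0010 (head:   ^)
Cells containing 1 after step 3: {1} -> 1 cell(s)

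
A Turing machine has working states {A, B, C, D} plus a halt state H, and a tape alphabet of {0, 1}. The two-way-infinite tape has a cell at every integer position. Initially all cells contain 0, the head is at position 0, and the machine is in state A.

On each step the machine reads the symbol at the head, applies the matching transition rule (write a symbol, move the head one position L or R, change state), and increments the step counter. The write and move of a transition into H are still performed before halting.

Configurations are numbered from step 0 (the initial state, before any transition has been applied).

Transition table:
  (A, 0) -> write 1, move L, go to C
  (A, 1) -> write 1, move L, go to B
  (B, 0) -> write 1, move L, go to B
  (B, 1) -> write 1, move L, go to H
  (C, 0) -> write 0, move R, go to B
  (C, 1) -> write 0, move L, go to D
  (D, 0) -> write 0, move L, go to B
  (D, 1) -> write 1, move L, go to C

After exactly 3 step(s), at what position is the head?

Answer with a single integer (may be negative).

Step 1: in state A at pos 0, read 0 -> (A,0)->write 1,move L,goto C. Now: state=C, head=-1, tape[-2..1]=0010 (head:  ^)
Step 2: in state C at pos -1, read 0 -> (C,0)->write 0,move R,goto B. Now: state=B, head=0, tape[-2..1]=0010 (head:   ^)
Step 3: in state B at pos 0, read 1 -> (B,1)->write 1,move L,goto H. Now: state=H, head=-1, tape[-2..1]=0010 (head:  ^)

Answer: -1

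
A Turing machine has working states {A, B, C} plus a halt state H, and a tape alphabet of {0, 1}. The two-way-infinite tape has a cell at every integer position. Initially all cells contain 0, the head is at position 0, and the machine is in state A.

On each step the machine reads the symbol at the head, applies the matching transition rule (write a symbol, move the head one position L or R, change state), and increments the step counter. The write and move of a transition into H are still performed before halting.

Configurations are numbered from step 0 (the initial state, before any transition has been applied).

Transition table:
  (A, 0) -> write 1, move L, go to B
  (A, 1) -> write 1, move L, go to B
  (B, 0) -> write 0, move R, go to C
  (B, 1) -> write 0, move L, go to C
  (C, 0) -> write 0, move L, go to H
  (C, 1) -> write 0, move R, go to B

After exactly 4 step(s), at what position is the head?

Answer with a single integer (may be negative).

Step 1: in state A at pos 0, read 0 -> (A,0)->write 1,move L,goto B. Now: state=B, head=-1, tape[-2..1]=0010 (head:  ^)
Step 2: in state B at pos -1, read 0 -> (B,0)->write 0,move R,goto C. Now: state=C, head=0, tape[-2..1]=0010 (head:   ^)
Step 3: in state C at pos 0, read 1 -> (C,1)->write 0,move R,goto B. Now: state=B, head=1, tape[-2..2]=00000 (head:    ^)
Step 4: in state B at pos 1, read 0 -> (B,0)->write 0,move R,goto C. Now: state=C, head=2, tape[-2..3]=000000 (head:     ^)

Answer: 2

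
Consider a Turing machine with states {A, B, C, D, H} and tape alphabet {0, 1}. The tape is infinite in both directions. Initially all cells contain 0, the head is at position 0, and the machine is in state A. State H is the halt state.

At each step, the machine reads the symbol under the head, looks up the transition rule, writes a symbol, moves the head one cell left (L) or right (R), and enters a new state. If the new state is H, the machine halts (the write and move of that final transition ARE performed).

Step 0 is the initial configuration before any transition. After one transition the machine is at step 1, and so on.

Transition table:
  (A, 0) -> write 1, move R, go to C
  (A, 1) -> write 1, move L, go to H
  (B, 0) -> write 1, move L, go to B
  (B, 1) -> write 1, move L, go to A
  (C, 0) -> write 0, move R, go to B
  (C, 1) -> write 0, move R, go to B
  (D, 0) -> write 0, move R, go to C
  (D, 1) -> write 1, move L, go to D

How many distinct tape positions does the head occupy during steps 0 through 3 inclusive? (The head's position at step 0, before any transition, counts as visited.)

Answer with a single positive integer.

Answer: 3

Derivation:
Step 1: in state A at pos 0, read 0 -> (A,0)->write 1,move R,goto C. Now: state=C, head=1, tape[-1..2]=0100 (head:   ^)
Step 2: in state C at pos 1, read 0 -> (C,0)->write 0,move R,goto B. Now: state=B, head=2, tape[-1..3]=01000 (head:    ^)
Step 3: in state B at pos 2, read 0 -> (B,0)->write 1,move L,goto B. Now: state=B, head=1, tape[-1..3]=01010 (head:   ^)
Head positions at steps 0..3: starting at 0, distinct positions visited = {0, 1, 2} -> 3 position(s)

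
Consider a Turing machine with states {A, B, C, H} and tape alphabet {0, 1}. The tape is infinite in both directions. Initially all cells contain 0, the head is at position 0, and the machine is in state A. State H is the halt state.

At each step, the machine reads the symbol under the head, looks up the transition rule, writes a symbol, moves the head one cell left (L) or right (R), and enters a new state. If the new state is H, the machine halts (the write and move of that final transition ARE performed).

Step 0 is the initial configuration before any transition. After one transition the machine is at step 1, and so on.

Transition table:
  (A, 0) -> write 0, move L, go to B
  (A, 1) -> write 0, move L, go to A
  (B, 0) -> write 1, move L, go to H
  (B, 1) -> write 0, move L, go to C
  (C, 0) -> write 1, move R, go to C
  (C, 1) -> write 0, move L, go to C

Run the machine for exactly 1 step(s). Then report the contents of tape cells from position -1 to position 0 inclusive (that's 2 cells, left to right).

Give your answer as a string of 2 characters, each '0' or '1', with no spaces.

Step 1: in state A at pos 0, read 0 -> (A,0)->write 0,move L,goto B. Now: state=B, head=-1, tape[-2..1]=0000 (head:  ^)

Answer: 00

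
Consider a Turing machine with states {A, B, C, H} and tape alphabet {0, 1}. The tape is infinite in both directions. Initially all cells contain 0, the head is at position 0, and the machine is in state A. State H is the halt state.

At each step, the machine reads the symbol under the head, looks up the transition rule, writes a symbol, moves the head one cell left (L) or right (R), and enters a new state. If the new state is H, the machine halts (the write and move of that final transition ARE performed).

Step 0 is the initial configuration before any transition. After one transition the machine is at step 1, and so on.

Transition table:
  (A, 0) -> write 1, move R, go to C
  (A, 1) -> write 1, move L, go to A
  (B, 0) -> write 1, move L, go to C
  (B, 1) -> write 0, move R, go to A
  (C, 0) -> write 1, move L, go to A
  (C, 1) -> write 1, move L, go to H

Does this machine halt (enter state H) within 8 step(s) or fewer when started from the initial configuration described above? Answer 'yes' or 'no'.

Answer: yes

Derivation:
Step 1: in state A at pos 0, read 0 -> (A,0)->write 1,move R,goto C. Now: state=C, head=1, tape[-1..2]=0100 (head:   ^)
Step 2: in state C at pos 1, read 0 -> (C,0)->write 1,move L,goto A. Now: state=A, head=0, tape[-1..2]=0110 (head:  ^)
Step 3: in state A at pos 0, read 1 -> (A,1)->write 1,move L,goto A. Now: state=A, head=-1, tape[-2..2]=00110 (head:  ^)
Step 4: in state A at pos -1, read 0 -> (A,0)->write 1,move R,goto C. Now: state=C, head=0, tape[-2..2]=01110 (head:   ^)
Step 5: in state C at pos 0, read 1 -> (C,1)->write 1,move L,goto H. Now: state=H, head=-1, tape[-2..2]=01110 (head:  ^)
State H reached at step 5; 5 <= 8 -> yes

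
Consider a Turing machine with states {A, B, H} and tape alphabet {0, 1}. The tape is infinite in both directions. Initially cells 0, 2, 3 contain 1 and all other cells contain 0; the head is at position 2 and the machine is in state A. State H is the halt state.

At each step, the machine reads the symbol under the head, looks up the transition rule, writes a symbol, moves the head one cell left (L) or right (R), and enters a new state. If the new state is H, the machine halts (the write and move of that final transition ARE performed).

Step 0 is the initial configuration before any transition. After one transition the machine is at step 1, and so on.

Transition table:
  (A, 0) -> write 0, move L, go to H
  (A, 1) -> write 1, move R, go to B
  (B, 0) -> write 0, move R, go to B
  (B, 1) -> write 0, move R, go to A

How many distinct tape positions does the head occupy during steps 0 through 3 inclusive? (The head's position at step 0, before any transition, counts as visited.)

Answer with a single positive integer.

Step 1: in state A at pos 2, read 1 -> (A,1)->write 1,move R,goto B. Now: state=B, head=3, tape[-1..4]=010110 (head:     ^)
Step 2: in state B at pos 3, read 1 -> (B,1)->write 0,move R,goto A. Now: state=A, head=4, tape[-1..5]=0101000 (head:      ^)
Step 3: in state A at pos 4, read 0 -> (A,0)->write 0,move L,goto H. Now: state=H, head=3, tape[-1..5]=0101000 (head:     ^)
Head positions at steps 0..3: starting at 2, distinct positions visited = {2, 3, 4} -> 3 position(s)

Answer: 3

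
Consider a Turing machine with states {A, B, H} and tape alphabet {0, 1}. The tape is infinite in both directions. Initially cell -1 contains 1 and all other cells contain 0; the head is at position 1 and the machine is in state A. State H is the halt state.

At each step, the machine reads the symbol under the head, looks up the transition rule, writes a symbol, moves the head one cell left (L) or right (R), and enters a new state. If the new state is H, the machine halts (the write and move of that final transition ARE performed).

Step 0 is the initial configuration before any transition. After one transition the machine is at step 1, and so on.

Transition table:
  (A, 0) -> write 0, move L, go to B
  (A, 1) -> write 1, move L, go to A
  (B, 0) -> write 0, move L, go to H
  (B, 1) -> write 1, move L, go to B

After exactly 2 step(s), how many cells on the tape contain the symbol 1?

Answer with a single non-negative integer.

Step 1: in state A at pos 1, read 0 -> (A,0)->write 0,move L,goto B. Now: state=B, head=0, tape[-2..2]=01000 (head:   ^)
Step 2: in state B at pos 0, read 0 -> (B,0)->write 0,move L,goto H. Now: state=H, head=-1, tape[-2..2]=01000 (head:  ^)
Cells containing 1 after step 2: {-1} -> 1 cell(s)

Answer: 1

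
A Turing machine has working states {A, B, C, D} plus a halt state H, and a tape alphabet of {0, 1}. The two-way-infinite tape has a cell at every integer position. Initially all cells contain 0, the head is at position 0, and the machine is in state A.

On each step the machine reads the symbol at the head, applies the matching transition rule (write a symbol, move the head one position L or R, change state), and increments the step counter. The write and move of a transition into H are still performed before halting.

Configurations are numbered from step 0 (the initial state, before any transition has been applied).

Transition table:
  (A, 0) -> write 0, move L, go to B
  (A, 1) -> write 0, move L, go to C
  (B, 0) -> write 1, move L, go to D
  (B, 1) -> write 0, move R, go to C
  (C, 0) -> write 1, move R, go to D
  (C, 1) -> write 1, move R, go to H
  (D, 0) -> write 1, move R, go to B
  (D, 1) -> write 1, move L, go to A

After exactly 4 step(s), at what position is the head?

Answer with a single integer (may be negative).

Answer: 0

Derivation:
Step 1: in state A at pos 0, read 0 -> (A,0)->write 0,move L,goto B. Now: state=B, head=-1, tape[-2..1]=0000 (head:  ^)
Step 2: in state B at pos -1, read 0 -> (B,0)->write 1,move L,goto D. Now: state=D, head=-2, tape[-3..1]=00100 (head:  ^)
Step 3: in state D at pos -2, read 0 -> (D,0)->write 1,move R,goto B. Now: state=B, head=-1, tape[-3..1]=01100 (head:   ^)
Step 4: in state B at pos -1, read 1 -> (B,1)->write 0,move R,goto C. Now: state=C, head=0, tape[-3..1]=01000 (head:    ^)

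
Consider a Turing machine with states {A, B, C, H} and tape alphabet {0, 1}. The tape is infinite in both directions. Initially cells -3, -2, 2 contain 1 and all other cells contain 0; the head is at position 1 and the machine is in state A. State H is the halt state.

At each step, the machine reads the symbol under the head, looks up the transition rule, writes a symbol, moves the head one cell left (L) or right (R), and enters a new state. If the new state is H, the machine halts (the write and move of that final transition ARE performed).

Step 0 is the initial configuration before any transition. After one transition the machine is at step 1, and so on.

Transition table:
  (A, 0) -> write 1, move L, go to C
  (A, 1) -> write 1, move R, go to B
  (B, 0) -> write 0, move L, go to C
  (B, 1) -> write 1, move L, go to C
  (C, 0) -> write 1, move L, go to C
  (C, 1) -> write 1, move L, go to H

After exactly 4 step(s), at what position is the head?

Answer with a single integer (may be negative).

Step 1: in state A at pos 1, read 0 -> (A,0)->write 1,move L,goto C. Now: state=C, head=0, tape[-4..3]=01100110 (head:     ^)
Step 2: in state C at pos 0, read 0 -> (C,0)->write 1,move L,goto C. Now: state=C, head=-1, tape[-4..3]=01101110 (head:    ^)
Step 3: in state C at pos -1, read 0 -> (C,0)->write 1,move L,goto C. Now: state=C, head=-2, tape[-4..3]=01111110 (head:   ^)
Step 4: in state C at pos -2, read 1 -> (C,1)->write 1,move L,goto H. Now: state=H, head=-3, tape[-4..3]=01111110 (head:  ^)

Answer: -3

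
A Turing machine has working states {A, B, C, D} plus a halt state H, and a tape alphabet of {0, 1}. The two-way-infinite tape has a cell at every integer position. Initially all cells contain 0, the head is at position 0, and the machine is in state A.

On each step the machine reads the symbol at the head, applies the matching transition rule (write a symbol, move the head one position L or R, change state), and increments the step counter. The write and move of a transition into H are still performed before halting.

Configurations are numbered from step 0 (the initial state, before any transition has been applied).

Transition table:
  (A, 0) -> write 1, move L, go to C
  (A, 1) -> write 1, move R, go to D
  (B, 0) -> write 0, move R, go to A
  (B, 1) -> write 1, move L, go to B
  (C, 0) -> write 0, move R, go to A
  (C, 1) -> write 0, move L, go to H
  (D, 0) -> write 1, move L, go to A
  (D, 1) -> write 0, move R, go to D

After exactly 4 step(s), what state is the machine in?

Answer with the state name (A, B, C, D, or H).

Step 1: in state A at pos 0, read 0 -> (A,0)->write 1,move L,goto C. Now: state=C, head=-1, tape[-2..1]=0010 (head:  ^)
Step 2: in state C at pos -1, read 0 -> (C,0)->write 0,move R,goto A. Now: state=A, head=0, tape[-2..1]=0010 (head:   ^)
Step 3: in state A at pos 0, read 1 -> (A,1)->write 1,move R,goto D. Now: state=D, head=1, tape[-2..2]=00100 (head:    ^)
Step 4: in state D at pos 1, read 0 -> (D,0)->write 1,move L,goto A. Now: state=A, head=0, tape[-2..2]=00110 (head:   ^)

Answer: A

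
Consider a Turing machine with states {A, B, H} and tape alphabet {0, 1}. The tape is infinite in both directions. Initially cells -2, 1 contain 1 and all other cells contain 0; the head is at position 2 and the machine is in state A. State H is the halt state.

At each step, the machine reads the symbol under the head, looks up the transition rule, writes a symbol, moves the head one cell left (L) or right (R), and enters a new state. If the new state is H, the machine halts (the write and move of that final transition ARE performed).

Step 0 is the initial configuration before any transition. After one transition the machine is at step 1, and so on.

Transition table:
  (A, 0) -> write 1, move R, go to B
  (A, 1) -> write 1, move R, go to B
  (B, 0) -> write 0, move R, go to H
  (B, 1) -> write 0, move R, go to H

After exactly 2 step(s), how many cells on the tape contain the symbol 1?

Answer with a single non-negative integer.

Answer: 3

Derivation:
Step 1: in state A at pos 2, read 0 -> (A,0)->write 1,move R,goto B. Now: state=B, head=3, tape[-3..4]=01001100 (head:       ^)
Step 2: in state B at pos 3, read 0 -> (B,0)->write 0,move R,goto H. Now: state=H, head=4, tape[-3..5]=010011000 (head:        ^)
Cells containing 1 after step 2: {-2, 1, 2} -> 3 cell(s)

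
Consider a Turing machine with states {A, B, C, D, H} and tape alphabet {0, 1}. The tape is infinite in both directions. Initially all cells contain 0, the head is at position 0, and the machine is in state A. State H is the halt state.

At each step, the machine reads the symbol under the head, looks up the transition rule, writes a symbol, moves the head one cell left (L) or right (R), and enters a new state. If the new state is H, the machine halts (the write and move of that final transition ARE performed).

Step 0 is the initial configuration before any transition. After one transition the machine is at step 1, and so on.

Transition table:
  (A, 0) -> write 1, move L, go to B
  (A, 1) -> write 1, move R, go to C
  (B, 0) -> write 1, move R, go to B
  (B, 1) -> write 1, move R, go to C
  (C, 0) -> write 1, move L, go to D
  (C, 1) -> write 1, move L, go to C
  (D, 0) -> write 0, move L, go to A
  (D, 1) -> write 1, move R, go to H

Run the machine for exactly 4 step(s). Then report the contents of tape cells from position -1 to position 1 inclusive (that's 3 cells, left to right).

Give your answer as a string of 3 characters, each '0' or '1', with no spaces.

Answer: 111

Derivation:
Step 1: in state A at pos 0, read 0 -> (A,0)->write 1,move L,goto B. Now: state=B, head=-1, tape[-2..1]=0010 (head:  ^)
Step 2: in state B at pos -1, read 0 -> (B,0)->write 1,move R,goto B. Now: state=B, head=0, tape[-2..1]=0110 (head:   ^)
Step 3: in state B at pos 0, read 1 -> (B,1)->write 1,move R,goto C. Now: state=C, head=1, tape[-2..2]=01100 (head:    ^)
Step 4: in state C at pos 1, read 0 -> (C,0)->write 1,move L,goto D. Now: state=D, head=0, tape[-2..2]=01110 (head:   ^)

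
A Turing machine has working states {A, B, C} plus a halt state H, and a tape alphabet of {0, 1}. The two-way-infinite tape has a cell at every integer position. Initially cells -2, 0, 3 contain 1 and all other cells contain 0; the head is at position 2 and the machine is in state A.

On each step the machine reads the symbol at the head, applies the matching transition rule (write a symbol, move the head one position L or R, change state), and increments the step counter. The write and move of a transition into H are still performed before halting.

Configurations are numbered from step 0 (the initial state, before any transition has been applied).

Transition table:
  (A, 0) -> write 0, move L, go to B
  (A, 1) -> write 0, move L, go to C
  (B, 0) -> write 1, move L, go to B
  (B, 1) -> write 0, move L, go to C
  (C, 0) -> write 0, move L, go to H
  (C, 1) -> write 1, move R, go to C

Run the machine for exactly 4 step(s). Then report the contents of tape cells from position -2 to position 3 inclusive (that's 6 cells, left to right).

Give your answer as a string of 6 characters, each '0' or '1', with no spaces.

Step 1: in state A at pos 2, read 0 -> (A,0)->write 0,move L,goto B. Now: state=B, head=1, tape[-3..4]=01010010 (head:     ^)
Step 2: in state B at pos 1, read 0 -> (B,0)->write 1,move L,goto B. Now: state=B, head=0, tape[-3..4]=01011010 (head:    ^)
Step 3: in state B at pos 0, read 1 -> (B,1)->write 0,move L,goto C. Now: state=C, head=-1, tape[-3..4]=01001010 (head:   ^)
Step 4: in state C at pos -1, read 0 -> (C,0)->write 0,move L,goto H. Now: state=H, head=-2, tape[-3..4]=01001010 (head:  ^)

Answer: 100101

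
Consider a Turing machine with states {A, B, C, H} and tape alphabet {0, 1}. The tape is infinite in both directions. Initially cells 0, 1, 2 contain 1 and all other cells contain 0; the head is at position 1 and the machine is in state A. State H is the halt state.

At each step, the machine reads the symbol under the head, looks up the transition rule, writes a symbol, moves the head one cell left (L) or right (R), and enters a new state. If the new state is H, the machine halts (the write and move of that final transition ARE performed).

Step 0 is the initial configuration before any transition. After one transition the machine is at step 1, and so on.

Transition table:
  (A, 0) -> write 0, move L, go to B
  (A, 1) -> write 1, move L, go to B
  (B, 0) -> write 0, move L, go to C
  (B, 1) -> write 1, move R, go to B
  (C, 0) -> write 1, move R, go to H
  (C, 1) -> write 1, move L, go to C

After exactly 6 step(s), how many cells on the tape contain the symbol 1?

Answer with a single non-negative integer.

Answer: 3

Derivation:
Step 1: in state A at pos 1, read 1 -> (A,1)->write 1,move L,goto B. Now: state=B, head=0, tape[-1..3]=01110 (head:  ^)
Step 2: in state B at pos 0, read 1 -> (B,1)->write 1,move R,goto B. Now: state=B, head=1, tape[-1..3]=01110 (head:   ^)
Step 3: in state B at pos 1, read 1 -> (B,1)->write 1,move R,goto B. Now: state=B, head=2, tape[-1..3]=01110 (head:    ^)
Step 4: in state B at pos 2, read 1 -> (B,1)->write 1,move R,goto B. Now: state=B, head=3, tape[-1..4]=011100 (head:     ^)
Step 5: in state B at pos 3, read 0 -> (B,0)->write 0,move L,goto C. Now: state=C, head=2, tape[-1..4]=011100 (head:    ^)
Step 6: in state C at pos 2, read 1 -> (C,1)->write 1,move L,goto C. Now: state=C, head=1, tape[-1..4]=011100 (head:   ^)
Cells containing 1 after step 6: {0, 1, 2} -> 3 cell(s)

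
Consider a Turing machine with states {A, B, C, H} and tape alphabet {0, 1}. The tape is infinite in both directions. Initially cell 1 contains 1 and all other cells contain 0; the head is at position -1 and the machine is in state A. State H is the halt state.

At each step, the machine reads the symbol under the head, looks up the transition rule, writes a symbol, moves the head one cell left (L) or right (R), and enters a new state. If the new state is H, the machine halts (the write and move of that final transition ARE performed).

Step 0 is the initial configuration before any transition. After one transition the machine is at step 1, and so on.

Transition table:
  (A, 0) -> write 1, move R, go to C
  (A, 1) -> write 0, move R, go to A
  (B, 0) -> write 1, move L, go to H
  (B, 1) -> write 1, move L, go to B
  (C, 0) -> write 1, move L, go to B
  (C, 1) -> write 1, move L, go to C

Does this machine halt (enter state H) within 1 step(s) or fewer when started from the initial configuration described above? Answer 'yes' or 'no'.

Answer: no

Derivation:
Step 1: in state A at pos -1, read 0 -> (A,0)->write 1,move R,goto C. Now: state=C, head=0, tape[-2..2]=01010 (head:   ^)
After 1 step(s): state = C (not H) -> not halted within 1 -> no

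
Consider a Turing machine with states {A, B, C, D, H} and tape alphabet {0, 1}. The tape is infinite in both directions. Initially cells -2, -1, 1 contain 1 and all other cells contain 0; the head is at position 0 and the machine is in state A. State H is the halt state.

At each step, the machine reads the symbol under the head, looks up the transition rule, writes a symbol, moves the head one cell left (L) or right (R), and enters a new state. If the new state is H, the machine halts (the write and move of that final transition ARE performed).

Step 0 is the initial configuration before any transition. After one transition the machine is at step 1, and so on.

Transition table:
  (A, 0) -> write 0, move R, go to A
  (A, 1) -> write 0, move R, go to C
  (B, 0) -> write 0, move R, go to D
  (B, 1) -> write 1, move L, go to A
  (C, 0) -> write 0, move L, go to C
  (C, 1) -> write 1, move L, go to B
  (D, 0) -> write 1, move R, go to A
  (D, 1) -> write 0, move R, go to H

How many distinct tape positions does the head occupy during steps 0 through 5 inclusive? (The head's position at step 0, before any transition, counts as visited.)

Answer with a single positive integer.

Step 1: in state A at pos 0, read 0 -> (A,0)->write 0,move R,goto A. Now: state=A, head=1, tape[-3..2]=011010 (head:     ^)
Step 2: in state A at pos 1, read 1 -> (A,1)->write 0,move R,goto C. Now: state=C, head=2, tape[-3..3]=0110000 (head:      ^)
Step 3: in state C at pos 2, read 0 -> (C,0)->write 0,move L,goto C. Now: state=C, head=1, tape[-3..3]=0110000 (head:     ^)
Step 4: in state C at pos 1, read 0 -> (C,0)->write 0,move L,goto C. Now: state=C, head=0, tape[-3..3]=0110000 (head:    ^)
Step 5: in state C at pos 0, read 0 -> (C,0)->write 0,move L,goto C. Now: state=C, head=-1, tape[-3..3]=0110000 (head:   ^)
Head positions at steps 0..5: starting at 0, distinct positions visited = {-1, 0, 1, 2} -> 4 position(s)

Answer: 4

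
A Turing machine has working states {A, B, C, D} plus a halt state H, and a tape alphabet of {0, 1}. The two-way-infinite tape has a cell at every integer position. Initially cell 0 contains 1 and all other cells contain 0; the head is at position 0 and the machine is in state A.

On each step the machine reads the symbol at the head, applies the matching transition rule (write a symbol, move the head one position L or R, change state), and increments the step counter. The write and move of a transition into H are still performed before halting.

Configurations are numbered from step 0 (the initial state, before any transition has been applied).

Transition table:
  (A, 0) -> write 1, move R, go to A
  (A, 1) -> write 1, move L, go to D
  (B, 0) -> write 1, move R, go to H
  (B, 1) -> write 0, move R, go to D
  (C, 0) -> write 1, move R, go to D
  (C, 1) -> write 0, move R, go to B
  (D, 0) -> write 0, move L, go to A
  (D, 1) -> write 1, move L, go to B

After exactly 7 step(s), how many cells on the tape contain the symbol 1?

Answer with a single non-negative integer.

Step 1: in state A at pos 0, read 1 -> (A,1)->write 1,move L,goto D. Now: state=D, head=-1, tape[-2..1]=0010 (head:  ^)
Step 2: in state D at pos -1, read 0 -> (D,0)->write 0,move L,goto A. Now: state=A, head=-2, tape[-3..1]=00010 (head:  ^)
Step 3: in state A at pos -2, read 0 -> (A,0)->write 1,move R,goto A. Now: state=A, head=-1, tape[-3..1]=01010 (head:   ^)
Step 4: in state A at pos -1, read 0 -> (A,0)->write 1,move R,goto A. Now: state=A, head=0, tape[-3..1]=01110 (head:    ^)
Step 5: in state A at pos 0, read 1 -> (A,1)->write 1,move L,goto D. Now: state=D, head=-1, tape[-3..1]=01110 (head:   ^)
Step 6: in state D at pos -1, read 1 -> (D,1)->write 1,move L,goto B. Now: state=B, head=-2, tape[-3..1]=01110 (head:  ^)
Step 7: in state B at pos -2, read 1 -> (B,1)->write 0,move R,goto D. Now: state=D, head=-1, tape[-3..1]=00110 (head:   ^)
Cells containing 1 after step 7: {-1, 0} -> 2 cell(s)

Answer: 2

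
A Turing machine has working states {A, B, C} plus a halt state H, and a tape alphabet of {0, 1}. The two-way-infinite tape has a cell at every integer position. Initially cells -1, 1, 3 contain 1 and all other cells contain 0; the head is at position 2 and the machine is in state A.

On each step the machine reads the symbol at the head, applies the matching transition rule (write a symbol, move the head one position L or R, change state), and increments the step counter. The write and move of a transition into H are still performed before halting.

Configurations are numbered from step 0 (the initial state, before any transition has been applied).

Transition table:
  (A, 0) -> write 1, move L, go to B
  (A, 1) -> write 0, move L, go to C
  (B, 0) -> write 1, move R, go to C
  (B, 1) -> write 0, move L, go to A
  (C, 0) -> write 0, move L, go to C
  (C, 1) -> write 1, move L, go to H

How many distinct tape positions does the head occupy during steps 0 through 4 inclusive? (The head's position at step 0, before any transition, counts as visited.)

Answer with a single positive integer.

Answer: 5

Derivation:
Step 1: in state A at pos 2, read 0 -> (A,0)->write 1,move L,goto B. Now: state=B, head=1, tape[-2..4]=0101110 (head:    ^)
Step 2: in state B at pos 1, read 1 -> (B,1)->write 0,move L,goto A. Now: state=A, head=0, tape[-2..4]=0100110 (head:   ^)
Step 3: in state A at pos 0, read 0 -> (A,0)->write 1,move L,goto B. Now: state=B, head=-1, tape[-2..4]=0110110 (head:  ^)
Step 4: in state B at pos -1, read 1 -> (B,1)->write 0,move L,goto A. Now: state=A, head=-2, tape[-3..4]=00010110 (head:  ^)
Head positions at steps 0..4: starting at 2, distinct positions visited = {-2, -1, 0, 1, 2} -> 5 position(s)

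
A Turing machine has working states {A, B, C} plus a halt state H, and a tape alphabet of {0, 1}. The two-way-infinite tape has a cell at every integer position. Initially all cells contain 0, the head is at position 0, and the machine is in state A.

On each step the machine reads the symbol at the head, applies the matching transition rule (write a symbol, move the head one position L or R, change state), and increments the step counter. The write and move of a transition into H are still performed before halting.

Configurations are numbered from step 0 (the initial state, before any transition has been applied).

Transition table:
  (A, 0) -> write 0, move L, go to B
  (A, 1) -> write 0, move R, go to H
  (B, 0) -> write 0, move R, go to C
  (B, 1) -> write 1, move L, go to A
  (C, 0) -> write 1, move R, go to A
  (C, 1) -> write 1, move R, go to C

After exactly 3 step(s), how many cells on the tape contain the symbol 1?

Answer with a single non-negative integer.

Answer: 1

Derivation:
Step 1: in state A at pos 0, read 0 -> (A,0)->write 0,move L,goto B. Now: state=B, head=-1, tape[-2..1]=0000 (head:  ^)
Step 2: in state B at pos -1, read 0 -> (B,0)->write 0,move R,goto C. Now: state=C, head=0, tape[-2..1]=0000 (head:   ^)
Step 3: in state C at pos 0, read 0 -> (C,0)->write 1,move R,goto A. Now: state=A, head=1, tape[-2..2]=00100 (head:    ^)
Cells containing 1 after step 3: {0} -> 1 cell(s)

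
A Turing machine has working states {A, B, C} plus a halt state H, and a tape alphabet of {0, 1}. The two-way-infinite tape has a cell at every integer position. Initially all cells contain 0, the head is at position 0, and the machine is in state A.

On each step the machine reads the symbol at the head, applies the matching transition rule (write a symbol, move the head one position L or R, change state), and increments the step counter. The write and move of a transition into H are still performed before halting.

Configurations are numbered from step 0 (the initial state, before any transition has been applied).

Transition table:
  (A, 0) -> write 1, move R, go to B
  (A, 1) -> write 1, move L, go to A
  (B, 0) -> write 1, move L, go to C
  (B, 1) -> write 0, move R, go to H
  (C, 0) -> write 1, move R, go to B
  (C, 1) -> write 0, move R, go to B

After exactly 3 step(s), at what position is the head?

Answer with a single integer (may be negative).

Answer: 1

Derivation:
Step 1: in state A at pos 0, read 0 -> (A,0)->write 1,move R,goto B. Now: state=B, head=1, tape[-1..2]=0100 (head:   ^)
Step 2: in state B at pos 1, read 0 -> (B,0)->write 1,move L,goto C. Now: state=C, head=0, tape[-1..2]=0110 (head:  ^)
Step 3: in state C at pos 0, read 1 -> (C,1)->write 0,move R,goto B. Now: state=B, head=1, tape[-1..2]=0010 (head:   ^)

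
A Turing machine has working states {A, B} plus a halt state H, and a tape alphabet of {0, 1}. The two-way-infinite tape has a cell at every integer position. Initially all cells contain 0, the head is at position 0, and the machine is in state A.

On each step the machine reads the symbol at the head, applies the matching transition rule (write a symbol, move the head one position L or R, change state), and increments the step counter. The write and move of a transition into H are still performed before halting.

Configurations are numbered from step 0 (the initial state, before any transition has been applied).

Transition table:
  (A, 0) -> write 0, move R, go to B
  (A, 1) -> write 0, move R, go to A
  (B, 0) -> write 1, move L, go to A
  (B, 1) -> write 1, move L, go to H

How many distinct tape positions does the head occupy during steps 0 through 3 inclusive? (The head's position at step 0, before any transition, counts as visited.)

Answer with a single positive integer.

Answer: 2

Derivation:
Step 1: in state A at pos 0, read 0 -> (A,0)->write 0,move R,goto B. Now: state=B, head=1, tape[-1..2]=0000 (head:   ^)
Step 2: in state B at pos 1, read 0 -> (B,0)->write 1,move L,goto A. Now: state=A, head=0, tape[-1..2]=0010 (head:  ^)
Step 3: in state A at pos 0, read 0 -> (A,0)->write 0,move R,goto B. Now: state=B, head=1, tape[-1..2]=0010 (head:   ^)
Head positions at steps 0..3: starting at 0, distinct positions visited = {0, 1} -> 2 position(s)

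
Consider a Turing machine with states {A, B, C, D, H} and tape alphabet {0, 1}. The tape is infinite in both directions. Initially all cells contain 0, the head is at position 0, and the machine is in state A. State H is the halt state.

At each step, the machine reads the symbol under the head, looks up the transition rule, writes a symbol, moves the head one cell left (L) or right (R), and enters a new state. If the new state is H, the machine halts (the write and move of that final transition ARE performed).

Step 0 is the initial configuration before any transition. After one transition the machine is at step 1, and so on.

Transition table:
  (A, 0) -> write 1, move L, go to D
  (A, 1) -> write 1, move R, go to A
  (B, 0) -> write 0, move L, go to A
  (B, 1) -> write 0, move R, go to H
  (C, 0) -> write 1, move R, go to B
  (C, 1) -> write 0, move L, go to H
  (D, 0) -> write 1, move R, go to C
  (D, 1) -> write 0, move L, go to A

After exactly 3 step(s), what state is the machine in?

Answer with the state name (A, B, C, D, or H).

Step 1: in state A at pos 0, read 0 -> (A,0)->write 1,move L,goto D. Now: state=D, head=-1, tape[-2..1]=0010 (head:  ^)
Step 2: in state D at pos -1, read 0 -> (D,0)->write 1,move R,goto C. Now: state=C, head=0, tape[-2..1]=0110 (head:   ^)
Step 3: in state C at pos 0, read 1 -> (C,1)->write 0,move L,goto H. Now: state=H, head=-1, tape[-2..1]=0100 (head:  ^)

Answer: H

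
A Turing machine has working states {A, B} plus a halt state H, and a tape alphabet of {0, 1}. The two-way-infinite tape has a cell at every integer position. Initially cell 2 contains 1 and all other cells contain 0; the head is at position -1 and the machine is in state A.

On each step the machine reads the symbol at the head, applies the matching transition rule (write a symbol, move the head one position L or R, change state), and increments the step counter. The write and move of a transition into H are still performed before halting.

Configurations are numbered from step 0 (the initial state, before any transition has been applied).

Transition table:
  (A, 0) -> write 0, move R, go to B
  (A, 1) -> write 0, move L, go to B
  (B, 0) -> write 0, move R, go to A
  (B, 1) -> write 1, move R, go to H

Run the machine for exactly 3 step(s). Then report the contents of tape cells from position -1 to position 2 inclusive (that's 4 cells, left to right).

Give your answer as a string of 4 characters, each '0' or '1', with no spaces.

Step 1: in state A at pos -1, read 0 -> (A,0)->write 0,move R,goto B. Now: state=B, head=0, tape[-2..3]=000010 (head:   ^)
Step 2: in state B at pos 0, read 0 -> (B,0)->write 0,move R,goto A. Now: state=A, head=1, tape[-2..3]=000010 (head:    ^)
Step 3: in state A at pos 1, read 0 -> (A,0)->write 0,move R,goto B. Now: state=B, head=2, tape[-2..3]=000010 (head:     ^)

Answer: 0001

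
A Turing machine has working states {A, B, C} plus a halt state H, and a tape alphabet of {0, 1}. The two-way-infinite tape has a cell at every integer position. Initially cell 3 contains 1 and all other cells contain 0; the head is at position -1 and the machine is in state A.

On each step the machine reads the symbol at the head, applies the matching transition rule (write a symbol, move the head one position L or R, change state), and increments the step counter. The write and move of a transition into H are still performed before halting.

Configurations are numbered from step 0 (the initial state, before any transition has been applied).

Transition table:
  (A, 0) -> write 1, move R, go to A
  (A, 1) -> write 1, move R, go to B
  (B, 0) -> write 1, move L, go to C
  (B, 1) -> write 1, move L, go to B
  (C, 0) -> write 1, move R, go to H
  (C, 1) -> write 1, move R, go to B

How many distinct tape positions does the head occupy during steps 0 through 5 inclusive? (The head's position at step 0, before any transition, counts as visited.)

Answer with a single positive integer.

Step 1: in state A at pos -1, read 0 -> (A,0)->write 1,move R,goto A. Now: state=A, head=0, tape[-2..4]=0100010 (head:   ^)
Step 2: in state A at pos 0, read 0 -> (A,0)->write 1,move R,goto A. Now: state=A, head=1, tape[-2..4]=0110010 (head:    ^)
Step 3: in state A at pos 1, read 0 -> (A,0)->write 1,move R,goto A. Now: state=A, head=2, tape[-2..4]=0111010 (head:     ^)
Step 4: in state A at pos 2, read 0 -> (A,0)->write 1,move R,goto A. Now: state=A, head=3, tape[-2..4]=0111110 (head:      ^)
Step 5: in state A at pos 3, read 1 -> (A,1)->write 1,move R,goto B. Now: state=B, head=4, tape[-2..5]=01111100 (head:       ^)
Head positions at steps 0..5: starting at -1, distinct positions visited = {-1, 0, 1, 2, 3, 4} -> 6 position(s)

Answer: 6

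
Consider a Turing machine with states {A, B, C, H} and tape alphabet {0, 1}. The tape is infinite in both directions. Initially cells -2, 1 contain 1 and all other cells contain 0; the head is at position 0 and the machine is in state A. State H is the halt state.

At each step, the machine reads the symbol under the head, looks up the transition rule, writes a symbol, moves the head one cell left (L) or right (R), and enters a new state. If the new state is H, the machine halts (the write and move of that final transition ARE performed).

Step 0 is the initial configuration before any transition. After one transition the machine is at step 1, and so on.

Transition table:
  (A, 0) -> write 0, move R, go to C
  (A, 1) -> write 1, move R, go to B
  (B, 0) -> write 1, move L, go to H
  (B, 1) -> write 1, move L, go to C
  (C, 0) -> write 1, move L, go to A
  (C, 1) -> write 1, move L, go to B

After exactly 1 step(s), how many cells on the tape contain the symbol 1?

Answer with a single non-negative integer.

Step 1: in state A at pos 0, read 0 -> (A,0)->write 0,move R,goto C. Now: state=C, head=1, tape[-3..2]=010010 (head:     ^)
Cells containing 1 after step 1: {-2, 1} -> 2 cell(s)

Answer: 2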